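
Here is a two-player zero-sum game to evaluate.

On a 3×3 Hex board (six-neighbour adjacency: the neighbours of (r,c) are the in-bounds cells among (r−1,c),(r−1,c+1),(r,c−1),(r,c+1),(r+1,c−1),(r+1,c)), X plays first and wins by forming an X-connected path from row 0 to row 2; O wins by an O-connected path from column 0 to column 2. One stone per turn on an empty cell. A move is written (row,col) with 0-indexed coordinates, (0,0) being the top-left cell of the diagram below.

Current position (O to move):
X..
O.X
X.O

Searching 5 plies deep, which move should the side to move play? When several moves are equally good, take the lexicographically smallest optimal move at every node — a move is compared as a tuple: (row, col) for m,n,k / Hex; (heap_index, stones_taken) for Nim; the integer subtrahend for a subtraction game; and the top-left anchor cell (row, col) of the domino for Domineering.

[X../O.X/X.O] O move#1: (0,1):-1/XO./O.X/X.O, (0,2):+1/X.O/O.X/X.O*, (1,1):+1/X../OOX/X.O, (2,1):-1/X../O.X/XOO
[X.O/O.X/X.O] X move#2: (0,1):-1/XXO/O.X/X.O*, (1,1):-1/X.O/OXX/X.O, (2,1):-1/X.O/O.X/XXO
[XXO/O.X/X.O] O move#3: (1,1):+1/XXO/OOX/X.O*, (2,1):-1/XXO/O.X/XOO
[XXO/OOX/X.O] end (terminal -1, X#4); searched X../O.X/X.O to 5

O's best at [X../O.X/X.O]: (0,2)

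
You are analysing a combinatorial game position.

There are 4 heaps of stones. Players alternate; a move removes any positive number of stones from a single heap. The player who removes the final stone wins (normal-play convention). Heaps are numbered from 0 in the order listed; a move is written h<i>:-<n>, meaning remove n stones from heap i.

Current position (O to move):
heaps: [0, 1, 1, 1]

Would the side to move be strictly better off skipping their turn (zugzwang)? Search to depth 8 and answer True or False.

zugzwang((0,1,1,1), O) = False

p1 O@[(0,1,1,1)]: h1:-1[(0,0,1,1)]+1* h2:-1[(0,1,0,1)]+1 h3:-1[(0,1,1,0)]+1
p2 X@[(0,0,1,1)]: h2:-1[(0,0,0,1)]-1* h3:-1[(0,0,1,0)]-1
p3 O@[(0,0,0,1)]: h3:-1[(0,0,0,0)]+1*
p4 X@[(0,0,0,0)] terminal -1; root [(0,1,1,1)] d8
pass branch (X moves first from the same position):
  | p1 X@[(0,1,1,1)]: h1:-1[(0,0,1,1)]+1* h2:-1[(0,1,0,1)]+1 h3:-1[(0,1,1,0)]+1
  | p2 O@[(0,0,1,1)]: h2:-1[(0,0,0,1)]-1* h3:-1[(0,0,1,0)]-1
  | p3 X@[(0,0,0,1)]: h3:-1[(0,0,0,0)]+1*
  | p4 O@[(0,0,0,0)] terminal -1; root [(0,1,1,1)] d8
O moving scores +1; O passing scores -1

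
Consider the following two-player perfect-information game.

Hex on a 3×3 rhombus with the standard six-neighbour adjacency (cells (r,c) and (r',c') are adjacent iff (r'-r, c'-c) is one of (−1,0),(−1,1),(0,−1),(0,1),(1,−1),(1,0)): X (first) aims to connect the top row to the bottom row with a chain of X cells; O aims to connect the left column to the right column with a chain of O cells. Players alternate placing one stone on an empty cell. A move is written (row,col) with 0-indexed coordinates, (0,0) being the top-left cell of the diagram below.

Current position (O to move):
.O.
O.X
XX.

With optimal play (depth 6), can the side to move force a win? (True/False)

p1 O@[.O./O.X/XX.]: (0,0)[OO./O.X/XX.]-1 (0,2)[.OO/O.X/XX.]+1* (1,1)[.O./OOX/XX.]-1 (2,2)[.O./O.X/XXO]-1
p2 X@[.OO/O.X/XX.] terminal -1; root [.O./O.X/XX.] d6

O winning at [.O./O.X/XX.]: True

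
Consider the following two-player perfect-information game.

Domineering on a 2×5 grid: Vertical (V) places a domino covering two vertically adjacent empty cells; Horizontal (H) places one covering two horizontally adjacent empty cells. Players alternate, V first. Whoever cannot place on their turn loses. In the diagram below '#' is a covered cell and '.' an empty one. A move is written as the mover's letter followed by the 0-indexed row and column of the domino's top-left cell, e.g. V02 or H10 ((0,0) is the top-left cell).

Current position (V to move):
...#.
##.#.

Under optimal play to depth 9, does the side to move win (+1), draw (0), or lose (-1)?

ply 1, V at ...#./##.#. | V02=+1→..##./####.*; V04=-1→...##/##.##
ply 2, H at ..##./####. | H00=-1→####./####.*
ply 3, V at ####./####. | V04=+1→#####/#####*
ply 4: #####/##### is terminal -1 (H); from ...#./##.#. depth 9

value(...#./##.#., V) = +1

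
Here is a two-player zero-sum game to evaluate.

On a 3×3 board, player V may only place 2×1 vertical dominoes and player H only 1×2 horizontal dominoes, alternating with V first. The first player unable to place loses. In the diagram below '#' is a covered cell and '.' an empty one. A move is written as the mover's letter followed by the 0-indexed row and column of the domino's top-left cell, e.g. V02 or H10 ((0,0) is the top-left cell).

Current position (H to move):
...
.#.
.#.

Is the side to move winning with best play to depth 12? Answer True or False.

H winning at [.../.#./.#.]: False

p1 H@[.../.#./.#.]: H00[##./.#./.#.]-1* H01[.##/.#./.#.]-1
p2 V@[##./.#./.#.]: V02[###/.##/.#.]+1* V10[##./##./##.]+1 V12[##./.##/.##]+1
p3 H@[###/.##/.#.] terminal -1; root [.../.#./.#.] d12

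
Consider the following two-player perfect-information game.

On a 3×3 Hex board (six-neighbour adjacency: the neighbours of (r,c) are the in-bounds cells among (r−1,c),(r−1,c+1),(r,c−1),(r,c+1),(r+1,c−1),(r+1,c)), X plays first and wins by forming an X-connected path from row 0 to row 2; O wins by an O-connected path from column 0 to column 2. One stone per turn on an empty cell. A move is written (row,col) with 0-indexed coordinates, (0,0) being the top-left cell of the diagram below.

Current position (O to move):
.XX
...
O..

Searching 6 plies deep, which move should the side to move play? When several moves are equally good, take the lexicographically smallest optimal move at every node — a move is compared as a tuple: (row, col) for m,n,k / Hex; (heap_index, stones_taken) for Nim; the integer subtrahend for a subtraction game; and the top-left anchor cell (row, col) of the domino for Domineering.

ply 1, O at .XX/.../O.. | (0,0)=-1→OXX/.../O..; (1,0)=-1→.XX/O../O..; (1,1)=-1→.XX/.O./O..; (1,2)=+1→.XX/..O/O..*; (2,1)=+1→.XX/.../OO.; (2,2)=-1→.XX/.../O.O
ply 2, X at .XX/..O/O.. | (0,0)=-1→XXX/..O/O..*; (1,0)=-1→.XX/X.O/O..; (1,1)=-1→.XX/.XO/O..; (2,1)=-1→.XX/..O/OX.; (2,2)=-1→.XX/..O/O.X
ply 3, O at XXX/..O/O.. | (1,0)=+1→XXX/O.O/O..*; (1,1)=+1→XXX/.OO/O..; (2,1)=+1→XXX/..O/OO.; (2,2)=+1→XXX/..O/O.O
ply 4, X at XXX/O.O/O.. | (1,1)=-1→XXX/OXO/O..*; (2,1)=-1→XXX/O.O/OX.; (2,2)=-1→XXX/O.O/O.X
ply 5, O at XXX/OXO/O.. | (2,1)=+1→XXX/OXO/OO.*; (2,2)=-1→XXX/OXO/O.O
ply 6: XXX/OXO/OO. is terminal -1 (X); from .XX/.../O.. depth 6

O's best at [.XX/.../O..]: (1,2)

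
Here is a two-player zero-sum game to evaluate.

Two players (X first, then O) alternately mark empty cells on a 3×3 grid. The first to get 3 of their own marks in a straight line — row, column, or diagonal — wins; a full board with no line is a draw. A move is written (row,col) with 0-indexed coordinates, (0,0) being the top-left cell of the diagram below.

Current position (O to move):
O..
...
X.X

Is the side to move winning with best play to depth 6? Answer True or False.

O winning at [O../.../X.X]: False

[O../.../X.X] O move#1: (0,1):-1/OO./.../X.X*, (0,2):-1/O.O/.../X.X, (1,0):-1/O../O../X.X, (1,1):-1/O../.O./X.X, (1,2):-1/O../..O/X.X, (2,1):-1/O../.../XOX
[OO./.../X.X] X move#2: (0,2):+1/OOX/.../X.X*, (1,0):-1/OO./X../X.X, (1,1):-1/OO./.X./X.X, (1,2):-1/OO./..X/X.X, (2,1):+1/OO./.../XXX
[OOX/.../X.X] O move#3: (1,0):-1/OOX/O../X.X*, (1,1):-1/OOX/.O./X.X, (1,2):-1/OOX/..O/X.X, (2,1):-1/OOX/.../XOX
[OOX/O../X.X] X move#4: (1,1):+1/OOX/OX./X.X*, (1,2):+1/OOX/O.X/X.X, (2,1):+1/OOX/O../XXX
[OOX/OX./X.X] end (terminal -1, O#5); searched O../.../X.X to 6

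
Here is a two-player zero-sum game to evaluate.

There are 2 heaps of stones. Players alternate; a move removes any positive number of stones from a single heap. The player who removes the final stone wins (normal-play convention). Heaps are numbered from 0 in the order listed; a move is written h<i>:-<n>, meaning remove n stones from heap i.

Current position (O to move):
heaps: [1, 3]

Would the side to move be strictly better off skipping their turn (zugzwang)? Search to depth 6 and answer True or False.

p1 O@[(1,3)]: h0:-1[(0,3)]-1 h1:-1[(1,2)]-1 h1:-2[(1,1)]+1* h1:-3[(1,0)]-1
p2 X@[(1,1)]: h0:-1[(0,1)]-1* h1:-1[(1,0)]-1
p3 O@[(0,1)]: h1:-1[(0,0)]+1*
p4 X@[(0,0)] terminal -1; root [(1,3)] d6
pass branch (X moves first from the same position):
  | p1 X@[(1,3)]: h0:-1[(0,3)]-1 h1:-1[(1,2)]-1 h1:-2[(1,1)]+1* h1:-3[(1,0)]-1
  | p2 O@[(1,1)]: h0:-1[(0,1)]-1* h1:-1[(1,0)]-1
  | p3 X@[(0,1)]: h1:-1[(0,0)]+1*
  | p4 O@[(0,0)] terminal -1; root [(1,3)] d6
O moving scores +1; O passing scores -1

zugzwang((1,3), O) = False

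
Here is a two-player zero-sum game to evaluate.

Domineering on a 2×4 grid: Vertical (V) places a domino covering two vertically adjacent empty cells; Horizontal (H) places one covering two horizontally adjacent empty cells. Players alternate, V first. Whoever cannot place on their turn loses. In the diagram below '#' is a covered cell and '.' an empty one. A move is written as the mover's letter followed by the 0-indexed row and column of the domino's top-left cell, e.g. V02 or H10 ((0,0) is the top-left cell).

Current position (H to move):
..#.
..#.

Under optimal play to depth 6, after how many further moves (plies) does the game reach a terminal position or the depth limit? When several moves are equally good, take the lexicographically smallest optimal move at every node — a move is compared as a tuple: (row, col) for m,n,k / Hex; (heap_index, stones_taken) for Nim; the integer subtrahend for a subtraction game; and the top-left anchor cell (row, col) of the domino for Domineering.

PV length from [..#./..#.]: 3 plies

p1 H@[..#./..#.]: H00[###./..#.]+1* H10[..#./###.]+1
p2 V@[###./..#.]: V03[####/..##]-1*
p3 H@[####/..##]: H10[####/####]+1*
p4 V@[####/####] terminal -1; root [..#./..#.] d6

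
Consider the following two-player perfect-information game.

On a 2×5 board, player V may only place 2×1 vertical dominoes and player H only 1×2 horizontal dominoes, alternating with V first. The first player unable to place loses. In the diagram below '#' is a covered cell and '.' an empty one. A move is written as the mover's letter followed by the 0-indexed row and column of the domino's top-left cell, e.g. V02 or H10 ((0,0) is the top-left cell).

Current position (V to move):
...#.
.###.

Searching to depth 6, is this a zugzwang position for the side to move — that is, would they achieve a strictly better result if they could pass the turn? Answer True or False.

p1 V@[...#./.###.]: V00[#..#./####.]+1* V04[...##/.####]-1
p2 H@[#..#./####.]: H01[####./####.]-1*
p3 V@[####./####.]: V04[#####/#####]+1*
p4 H@[#####/#####] terminal -1; root [...#./.###.] d6
if V skipped the turn, H would face:
~ p1 H@[...#./.###.]: H00[##.#./.###.]-1* H01[.###./.###.]-1
~ p2 V@[##.#./.###.]: V04[##.##/.####]+1*
~ p3 H@[##.##/.####] terminal -1; root [...#./.###.] d6
compare (V): move=+1 vs pass=+1

zugzwang(...#./.###., V) = False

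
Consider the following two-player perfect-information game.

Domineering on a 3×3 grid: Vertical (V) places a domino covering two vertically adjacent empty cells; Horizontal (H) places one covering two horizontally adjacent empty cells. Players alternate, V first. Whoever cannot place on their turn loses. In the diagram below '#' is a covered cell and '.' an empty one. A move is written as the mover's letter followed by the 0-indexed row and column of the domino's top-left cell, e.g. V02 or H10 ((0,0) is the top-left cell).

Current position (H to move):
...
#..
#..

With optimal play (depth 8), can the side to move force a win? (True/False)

p1 H@[.../#../#..]: H00[##./#../#..]-1 H01[.##/#../#..]-1 H11[.../###/#..]+1* H21[.../#../###]-1
p2 V@[.../###/#..] terminal -1; root [.../#../#..] d8

H winning at [.../#../#..]: True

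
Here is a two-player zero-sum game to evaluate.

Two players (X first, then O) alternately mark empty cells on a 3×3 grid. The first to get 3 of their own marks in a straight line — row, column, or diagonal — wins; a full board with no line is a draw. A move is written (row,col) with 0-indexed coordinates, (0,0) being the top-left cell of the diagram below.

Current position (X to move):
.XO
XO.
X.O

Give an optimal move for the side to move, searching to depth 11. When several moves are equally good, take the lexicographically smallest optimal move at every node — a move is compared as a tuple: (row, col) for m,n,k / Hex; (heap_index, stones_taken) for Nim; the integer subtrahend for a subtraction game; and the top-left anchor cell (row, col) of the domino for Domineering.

[.XO/XO./X.O] X move#1: (0,0):+1/XXO/XO./X.O*, (1,2):-1/.XO/XOX/X.O, (2,1):-1/.XO/XO./XXO
[XXO/XO./X.O] end (terminal -1, O#2); searched .XO/XO./X.O to 11

X's best at [.XO/XO./X.O]: (0,0)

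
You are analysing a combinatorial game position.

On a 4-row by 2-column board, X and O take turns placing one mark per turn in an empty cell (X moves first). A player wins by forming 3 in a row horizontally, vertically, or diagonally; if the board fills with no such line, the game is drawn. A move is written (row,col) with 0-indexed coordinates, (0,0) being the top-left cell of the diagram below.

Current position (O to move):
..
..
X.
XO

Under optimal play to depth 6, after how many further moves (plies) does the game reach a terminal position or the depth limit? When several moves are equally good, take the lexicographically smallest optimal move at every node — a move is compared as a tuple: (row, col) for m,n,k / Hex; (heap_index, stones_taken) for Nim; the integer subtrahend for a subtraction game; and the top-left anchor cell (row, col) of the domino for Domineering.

p1 O@[../../X./XO]: (0,0)[O./../X./XO]-1 (0,1)[.O/../X./XO]-1 (1,0)[../O./X./XO]+0* (1,1)[../.O/X./XO]-1 (2,1)[../../XO/XO]-1
p2 X@[../O./X./XO]: (0,0)[X./O./X./XO]+0* (0,1)[.X/O./X./XO]+0 (1,1)[../OX/X./XO]+0 (2,1)[../O./XX/XO]+0
p3 O@[X./O./X./XO]: (0,1)[XO/O./X./XO]+0* (1,1)[X./OO/X./XO]+0 (2,1)[X./O./XO/XO]+0
p4 X@[XO/O./X./XO]: (1,1)[XO/OX/X./XO]+0* (2,1)[XO/O./XX/XO]+0
p5 O@[XO/OX/X./XO]: (2,1)[XO/OX/XO/XO]+0*
p6 X@[XO/OX/XO/XO] terminal +0; root [../../X./XO] d6

PV length from [../../X./XO]: 5 plies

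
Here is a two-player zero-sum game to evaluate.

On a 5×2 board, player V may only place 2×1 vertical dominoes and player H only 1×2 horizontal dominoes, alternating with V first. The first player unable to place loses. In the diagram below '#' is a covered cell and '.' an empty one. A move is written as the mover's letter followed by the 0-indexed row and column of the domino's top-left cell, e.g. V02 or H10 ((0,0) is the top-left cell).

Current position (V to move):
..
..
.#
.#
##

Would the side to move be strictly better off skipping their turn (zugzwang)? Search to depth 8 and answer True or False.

zugzwang(../../.#/.#/##, V) = False

[../../.#/.#/##] V move#1: V00:+1/#./#./.#/.#/##*, V01:+1/.#/.#/.#/.#/##, V10:-1/../#./##/.#/##, V20:-1/../../##/##/##
[#./#./.#/.#/##] end (terminal -1, H#2); searched ../../.#/.#/## to 8
pass branch (H moves first from the same position):
  | [../../.#/.#/##] H move#1: H00:-1/##/../.#/.#/##, H10:+1/../##/.#/.#/##*
  | [../##/.#/.#/##] V move#2: V20:-1/../##/##/##/##*
  | [../##/##/##/##] H move#3: H00:+1/##/##/##/##/##*
  | [##/##/##/##/##] end (terminal -1, V#4); searched ../../.#/.#/## to 8
V moving scores +1; V passing scores -1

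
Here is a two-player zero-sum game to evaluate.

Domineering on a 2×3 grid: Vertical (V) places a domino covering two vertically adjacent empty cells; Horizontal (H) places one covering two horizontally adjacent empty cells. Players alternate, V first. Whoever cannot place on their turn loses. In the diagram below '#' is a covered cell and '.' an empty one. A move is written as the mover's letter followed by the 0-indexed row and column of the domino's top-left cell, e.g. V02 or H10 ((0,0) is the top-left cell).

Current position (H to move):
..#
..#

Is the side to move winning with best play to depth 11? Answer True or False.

p1 H@[..#/..#]: H00[###/..#]+1* H10[..#/###]+1
p2 V@[###/..#] terminal -1; root [..#/..#] d11

H winning at [..#/..#]: True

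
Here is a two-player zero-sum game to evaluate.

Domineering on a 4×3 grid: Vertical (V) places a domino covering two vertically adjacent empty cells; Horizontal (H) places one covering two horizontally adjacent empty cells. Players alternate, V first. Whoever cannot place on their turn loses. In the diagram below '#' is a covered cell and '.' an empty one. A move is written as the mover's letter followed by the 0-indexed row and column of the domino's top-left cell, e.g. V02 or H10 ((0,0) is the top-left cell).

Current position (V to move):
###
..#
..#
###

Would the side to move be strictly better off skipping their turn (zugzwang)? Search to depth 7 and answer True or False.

zugzwang(###/..#/..#/###, V) = False

ply 1, V at ###/..#/..#/### | V10=+1→###/#.#/#.#/###*; V11=+1→###/.##/.##/###
ply 2: ###/#.#/#.#/### is terminal -1 (H); from ###/..#/..#/### depth 7
pass branch (H moves first from the same position):
  | ply 1, H at ###/..#/..#/### | H10=+1→###/###/..#/###*; H20=+1→###/..#/###/###
  | ply 2: ###/###/..#/### is terminal -1 (V); from ###/..#/..#/### depth 7
V moving scores +1; V passing scores -1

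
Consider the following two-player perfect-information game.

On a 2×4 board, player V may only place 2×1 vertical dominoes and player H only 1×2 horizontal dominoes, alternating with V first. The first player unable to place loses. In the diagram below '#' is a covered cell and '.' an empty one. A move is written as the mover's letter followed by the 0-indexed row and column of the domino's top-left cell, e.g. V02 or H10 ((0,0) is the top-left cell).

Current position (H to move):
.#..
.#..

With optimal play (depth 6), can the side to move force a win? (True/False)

H winning at [.#../.#..]: True

ply 1, H at .#../.#.. | H02=+1→.###/.#..*; H12=+1→.#../.###
ply 2, V at .###/.#.. | V00=-1→####/##..*
ply 3, H at ####/##.. | H12=+1→####/####*
ply 4: ####/#### is terminal -1 (V); from .#../.#.. depth 6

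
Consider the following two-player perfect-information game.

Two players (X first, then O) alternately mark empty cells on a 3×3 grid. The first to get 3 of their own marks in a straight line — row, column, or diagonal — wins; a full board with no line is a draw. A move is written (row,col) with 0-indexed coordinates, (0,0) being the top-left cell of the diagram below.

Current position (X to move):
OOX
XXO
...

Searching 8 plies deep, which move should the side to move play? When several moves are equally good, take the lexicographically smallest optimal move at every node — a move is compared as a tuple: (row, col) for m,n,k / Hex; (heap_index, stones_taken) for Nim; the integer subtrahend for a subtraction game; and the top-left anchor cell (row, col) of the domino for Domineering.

X's best at [OOX/XXO/...]: (2,0)

p1 X@[OOX/XXO/...]: (2,0)[OOX/XXO/X..]+1* (2,1)[OOX/XXO/.X.]+0 (2,2)[OOX/XXO/..X]+0
p2 O@[OOX/XXO/X..] terminal -1; root [OOX/XXO/...] d8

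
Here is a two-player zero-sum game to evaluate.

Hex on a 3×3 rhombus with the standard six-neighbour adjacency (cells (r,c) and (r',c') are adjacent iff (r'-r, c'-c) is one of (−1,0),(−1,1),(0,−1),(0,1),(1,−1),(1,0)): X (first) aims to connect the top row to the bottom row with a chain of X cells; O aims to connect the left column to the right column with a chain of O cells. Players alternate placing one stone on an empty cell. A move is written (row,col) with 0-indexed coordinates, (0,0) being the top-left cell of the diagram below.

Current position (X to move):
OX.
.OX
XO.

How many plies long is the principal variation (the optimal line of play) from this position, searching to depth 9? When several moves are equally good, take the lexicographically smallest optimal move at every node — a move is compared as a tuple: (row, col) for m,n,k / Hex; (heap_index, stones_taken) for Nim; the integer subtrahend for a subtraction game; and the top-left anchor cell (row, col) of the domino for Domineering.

PV length from [OX./.OX/XO.]: 3 plies

p1 X@[OX./.OX/XO.]: (0,2)[OXX/.OX/XO.]+1* (1,0)[OX./XOX/XO.]+1 (2,2)[OX./.OX/XOX]+1
p2 O@[OXX/.OX/XO.]: (1,0)[OXX/OOX/XO.]-1* (2,2)[OXX/.OX/XOO]-1
p3 X@[OXX/OOX/XO.]: (2,2)[OXX/OOX/XOX]+1*
p4 O@[OXX/OOX/XOX] terminal -1; root [OX./.OX/XO.] d9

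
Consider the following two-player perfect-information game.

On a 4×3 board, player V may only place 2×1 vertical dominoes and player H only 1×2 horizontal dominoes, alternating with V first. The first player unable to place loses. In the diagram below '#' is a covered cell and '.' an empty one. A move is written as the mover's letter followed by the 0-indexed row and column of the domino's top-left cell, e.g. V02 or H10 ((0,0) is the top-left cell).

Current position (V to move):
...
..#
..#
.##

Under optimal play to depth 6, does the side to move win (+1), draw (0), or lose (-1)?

value(.../..#/..#/.##, V) = +1

[.../..#/..#/.##] V move#1: V00:+1/#../#.#/..#/.##*, V01:+1/.#./.##/..#/.##, V10:+1/.../#.#/#.#/.##, V11:+1/.../.##/.##/.##, V20:-1/.../..#/#.#/###
[#../#.#/..#/.##] H move#2: H01:-1/###/#.#/..#/.##*, H20:-1/#../#.#/###/.##
[###/#.#/..#/.##] V move#3: V11:+1/###/###/.##/.##*, V20:+1/###/#.#/#.#/###
[###/###/.##/.##] end (terminal -1, H#4); searched .../..#/..#/.## to 6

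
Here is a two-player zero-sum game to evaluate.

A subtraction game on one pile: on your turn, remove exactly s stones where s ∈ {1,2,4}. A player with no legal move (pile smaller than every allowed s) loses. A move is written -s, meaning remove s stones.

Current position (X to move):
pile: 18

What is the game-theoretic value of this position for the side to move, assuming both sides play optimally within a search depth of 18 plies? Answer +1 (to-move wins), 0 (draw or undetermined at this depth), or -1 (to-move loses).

value(18, X) = -1

p1 X@[18]: -1[17]-1* -2[16]-1 -4[14]-1
p2 O@[17]: -1[16]-1 -2[15]+1* -4[13]-1
p3 X@[15]: -1[14]-1* -2[13]-1 -4[11]-1
p4 O@[14]: -1[13]-1 -2[12]+1* -4[10]-1
p5 X@[12]: -1[11]-1* -2[10]-1 -4[8]-1
p6 O@[11]: -1[10]-1 -2[9]+1* -4[7]-1
p7 X@[9]: -1[8]-1* -2[7]-1 -4[5]-1
p8 O@[8]: -1[7]-1 -2[6]+1* -4[4]-1
p9 X@[6]: -1[5]-1* -2[4]-1 -4[2]-1
p10 O@[5]: -1[4]-1 -2[3]+1* -4[1]-1
p11 X@[3]: -1[2]-1* -2[1]-1
p12 O@[2]: -1[1]-1 -2[0]+1*
p13 X@[0] terminal -1; root [18] d18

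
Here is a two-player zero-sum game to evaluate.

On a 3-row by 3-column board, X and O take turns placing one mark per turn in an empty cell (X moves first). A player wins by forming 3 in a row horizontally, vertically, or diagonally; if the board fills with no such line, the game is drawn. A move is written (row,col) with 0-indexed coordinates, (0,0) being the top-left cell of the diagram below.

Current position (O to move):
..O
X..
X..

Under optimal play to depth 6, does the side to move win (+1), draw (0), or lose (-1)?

ply 1, O at ..O/X../X.. | (0,0)=+1→O.O/X../X..*; (0,1)=-1→.OO/X../X..; (1,1)=-1→..O/XO./X..; (1,2)=-1→..O/X.O/X..; (2,1)=-1→..O/X../XO.; (2,2)=-1→..O/X../X.O
ply 2, X at O.O/X../X.. | (0,1)=-1→OXO/X../X..*; (1,1)=-1→O.O/XX./X..; (1,2)=-1→O.O/X.X/X..; (2,1)=-1→O.O/X../XX.; (2,2)=-1→O.O/X../X.X
ply 3, O at OXO/X../X.. | (1,1)=+0→OXO/XO./X..; (1,2)=+0→OXO/X.O/X..; (2,1)=+0→OXO/X../XO.; (2,2)=+1→OXO/X../X.O*
ply 4, X at OXO/X../X.O | (1,1)=-1→OXO/XX./X.O*; (1,2)=-1→OXO/X.X/X.O; (2,1)=-1→OXO/X../XXO
ply 5, O at OXO/XX./X.O | (1,2)=+1→OXO/XXO/X.O*; (2,1)=-1→OXO/XX./XOO
ply 6: OXO/XXO/X.O is terminal -1 (X); from ..O/X../X.. depth 6

value(..O/X../X.., O) = +1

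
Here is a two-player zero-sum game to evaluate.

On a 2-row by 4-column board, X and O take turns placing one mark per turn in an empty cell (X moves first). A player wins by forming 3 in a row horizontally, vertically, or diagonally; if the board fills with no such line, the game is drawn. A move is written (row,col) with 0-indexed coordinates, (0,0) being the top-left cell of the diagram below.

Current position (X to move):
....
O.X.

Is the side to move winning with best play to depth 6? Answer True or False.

X winning at [..../O.X.]: False

ply 1, X at ..../O.X. | (0,0)=+0→X.../O.X.*; (0,1)=+0→.X../O.X.; (0,2)=+0→..X./O.X.; (0,3)=+0→...X/O.X.; (1,1)=+0→..../OXX.; (1,3)=+0→..../O.XX
ply 2, O at X.../O.X. | (0,1)=+0→XO../O.X.*; (0,2)=+0→X.O./O.X.; (0,3)=+0→X..O/O.X.; (1,1)=+0→X.../OOX.; (1,3)=+0→X.../O.XO
ply 3, X at XO../O.X. | (0,2)=+0→XOX./O.X.*; (0,3)=+0→XO.X/O.X.; (1,1)=+0→XO../OXX.; (1,3)=+0→XO../O.XX
ply 4, O at XOX./O.X. | (0,3)=+0→XOXO/O.X.*; (1,1)=+0→XOX./OOX.; (1,3)=+0→XOX./O.XO
ply 5, X at XOXO/O.X. | (1,1)=+0→XOXO/OXX.*; (1,3)=+0→XOXO/O.XX
ply 6, O at XOXO/OXX. | (1,3)=+0→XOXO/OXXO*
ply 7: XOXO/OXXO is terminal +0 (X); from ..../O.X. depth 6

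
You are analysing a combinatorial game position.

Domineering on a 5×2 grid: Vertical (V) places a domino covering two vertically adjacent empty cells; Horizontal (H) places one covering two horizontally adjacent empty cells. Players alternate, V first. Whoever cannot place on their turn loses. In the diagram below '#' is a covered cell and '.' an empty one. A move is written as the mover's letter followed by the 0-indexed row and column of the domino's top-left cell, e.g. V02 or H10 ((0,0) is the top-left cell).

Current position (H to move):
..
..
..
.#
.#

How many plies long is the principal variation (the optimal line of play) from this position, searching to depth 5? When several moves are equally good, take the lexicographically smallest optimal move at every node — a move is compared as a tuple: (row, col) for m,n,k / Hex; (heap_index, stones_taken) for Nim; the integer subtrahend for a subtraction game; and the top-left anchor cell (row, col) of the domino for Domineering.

PV length from [../../../.#/.#]: 3 plies

ply 1, H at ../../../.#/.# | H00=-1→##/../../.#/.#; H10=+1→../##/../.#/.#*; H20=-1→../../##/.#/.#
ply 2, V at ../##/../.#/.# | V20=-1→../##/#./##/.#*; V30=-1→../##/../##/##
ply 3, H at ../##/#./##/.# | H00=+1→##/##/#./##/.#*
ply 4: ##/##/#./##/.# is terminal -1 (V); from ../../../.#/.# depth 5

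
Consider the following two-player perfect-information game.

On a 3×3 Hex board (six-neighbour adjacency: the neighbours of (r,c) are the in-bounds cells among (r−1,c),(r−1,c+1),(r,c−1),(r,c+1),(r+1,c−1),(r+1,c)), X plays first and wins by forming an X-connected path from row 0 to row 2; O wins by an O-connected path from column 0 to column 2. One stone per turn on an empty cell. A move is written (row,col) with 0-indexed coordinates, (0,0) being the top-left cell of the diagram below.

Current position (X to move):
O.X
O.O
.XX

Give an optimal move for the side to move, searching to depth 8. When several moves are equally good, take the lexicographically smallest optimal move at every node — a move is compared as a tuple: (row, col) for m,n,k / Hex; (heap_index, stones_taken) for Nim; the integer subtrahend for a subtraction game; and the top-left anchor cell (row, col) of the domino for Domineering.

p1 X@[O.X/O.O/.XX]: (0,1)[OXX/O.O/.XX]-1 (1,1)[O.X/OXO/.XX]+1* (2,0)[O.X/O.O/XXX]-1
p2 O@[O.X/OXO/.XX] terminal -1; root [O.X/O.O/.XX] d8

X's best at [O.X/O.O/.XX]: (1,1)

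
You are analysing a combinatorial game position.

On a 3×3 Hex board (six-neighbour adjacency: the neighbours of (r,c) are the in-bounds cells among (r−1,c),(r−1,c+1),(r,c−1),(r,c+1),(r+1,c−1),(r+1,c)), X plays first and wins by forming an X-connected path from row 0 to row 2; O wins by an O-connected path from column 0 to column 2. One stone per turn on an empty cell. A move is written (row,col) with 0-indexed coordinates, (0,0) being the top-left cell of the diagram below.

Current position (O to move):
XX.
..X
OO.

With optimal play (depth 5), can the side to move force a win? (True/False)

O winning at [XX./..X/OO.]: True

[XX./..X/OO.] O move#1: (0,2):+1/XXO/..X/OO.*, (1,0):-1/XX./O.X/OO., (1,1):+1/XX./.OX/OO., (2,2):+1/XX./..X/OOO
[XXO/..X/OO.] X move#2: (1,0):-1/XXO/X.X/OO.*, (1,1):-1/XXO/.XX/OO., (2,2):-1/XXO/..X/OOX
[XXO/X.X/OO.] O move#3: (1,1):+1/XXO/XOX/OO.*, (2,2):+1/XXO/X.X/OOO
[XXO/XOX/OO.] end (terminal -1, X#4); searched XX./..X/OO. to 5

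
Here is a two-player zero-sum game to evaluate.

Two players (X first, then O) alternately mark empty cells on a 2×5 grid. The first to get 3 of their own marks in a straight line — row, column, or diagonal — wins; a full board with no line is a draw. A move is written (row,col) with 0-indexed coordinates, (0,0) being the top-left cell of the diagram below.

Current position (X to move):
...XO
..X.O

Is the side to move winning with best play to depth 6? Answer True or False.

X winning at [...XO/..X.O]: True

[...XO/..X.O] X move#1: (0,0):+0/X..XO/..X.O, (0,1):+1/.X.XO/..X.O*, (0,2):+1/..XXO/..X.O, (1,0):+0/...XO/X.X.O, (1,1):+1/...XO/.XX.O, (1,3):+0/...XO/..XXO
[.X.XO/..X.O] O move#2: (0,0):-1/OX.XO/..X.O*, (0,2):-1/.XOXO/..X.O, (1,0):-1/.X.XO/O.X.O, (1,1):-1/.X.XO/.OX.O, (1,3):-1/.X.XO/..XOO
[OX.XO/..X.O] X move#3: (0,2):+1/OXXXO/..X.O*, (1,0):+1/OX.XO/X.X.O, (1,1):+1/OX.XO/.XX.O, (1,3):+1/OX.XO/..XXO
[OXXXO/..X.O] end (terminal -1, O#4); searched ...XO/..X.O to 6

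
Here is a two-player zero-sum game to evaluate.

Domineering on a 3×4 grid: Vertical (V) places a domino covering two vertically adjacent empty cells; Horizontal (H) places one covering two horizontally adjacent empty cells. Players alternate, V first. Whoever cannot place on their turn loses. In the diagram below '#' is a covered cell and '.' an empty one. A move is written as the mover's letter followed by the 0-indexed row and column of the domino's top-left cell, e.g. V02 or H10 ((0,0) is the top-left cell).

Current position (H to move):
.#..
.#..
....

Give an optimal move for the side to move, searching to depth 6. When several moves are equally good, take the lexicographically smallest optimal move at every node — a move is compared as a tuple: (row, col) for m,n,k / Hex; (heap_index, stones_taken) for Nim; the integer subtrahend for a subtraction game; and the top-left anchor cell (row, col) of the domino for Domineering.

H's best at [.#../.#../....]: H12

ply 1, H at .#../.#../.... | H02=-1→.###/.#../....; H12=+1→.#../.###/....*; H20=-1→.#../.#../##..; H21=-1→.#../.#../.##.; H22=-1→.#../.#../..##
ply 2, V at .#../.###/.... | V00=-1→##../####/....*; V10=-1→.#../####/#...
ply 3, H at ##../####/.... | H02=+1→####/####/....*; H20=+1→##../####/##..; H21=+1→##../####/.##.; H22=+1→##../####/..##
ply 4: ####/####/.... is terminal -1 (V); from .#../.#../.... depth 6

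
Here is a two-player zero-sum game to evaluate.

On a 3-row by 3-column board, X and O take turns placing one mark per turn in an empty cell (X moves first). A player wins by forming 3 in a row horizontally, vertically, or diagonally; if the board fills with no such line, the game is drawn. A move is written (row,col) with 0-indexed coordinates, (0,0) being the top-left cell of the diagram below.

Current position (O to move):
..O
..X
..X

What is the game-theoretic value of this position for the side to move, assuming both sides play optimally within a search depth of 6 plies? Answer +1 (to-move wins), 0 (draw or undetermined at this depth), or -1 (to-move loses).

value(..O/..X/..X, O) = +1

p1 O@[..O/..X/..X]: (0,0)[O.O/..X/..X]+1* (0,1)[.OO/..X/..X]+1 (1,0)[..O/O.X/..X]+0 (1,1)[..O/.OX/..X]+0 (2,0)[..O/..X/O.X]-1 (2,1)[..O/..X/.OX]-1
p2 X@[O.O/..X/..X]: (0,1)[OXO/..X/..X]-1* (1,0)[O.O/X.X/..X]-1 (1,1)[O.O/.XX/..X]-1 (2,0)[O.O/..X/X.X]-1 (2,1)[O.O/..X/.XX]-1
p3 O@[OXO/..X/..X]: (1,0)[OXO/O.X/..X]+0 (1,1)[OXO/.OX/..X]+0 (2,0)[OXO/..X/O.X]+1* (2,1)[OXO/..X/.OX]+0
p4 X@[OXO/..X/O.X]: (1,0)[OXO/X.X/O.X]-1* (1,1)[OXO/.XX/O.X]-1 (2,1)[OXO/..X/OXX]-1
p5 O@[OXO/X.X/O.X]: (1,1)[OXO/XOX/O.X]+1* (2,1)[OXO/X.X/OOX]-1
p6 X@[OXO/XOX/O.X] terminal -1; root [..O/..X/..X] d6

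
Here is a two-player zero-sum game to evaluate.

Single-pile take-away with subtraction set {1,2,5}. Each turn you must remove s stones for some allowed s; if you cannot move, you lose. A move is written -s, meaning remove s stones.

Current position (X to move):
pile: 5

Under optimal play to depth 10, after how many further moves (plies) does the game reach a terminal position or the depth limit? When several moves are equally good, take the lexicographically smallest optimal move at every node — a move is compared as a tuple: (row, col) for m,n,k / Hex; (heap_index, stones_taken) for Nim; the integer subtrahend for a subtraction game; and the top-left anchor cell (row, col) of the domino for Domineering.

PV length from [5]: 3 plies

ply 1, X at 5 | -1=-1→4; -2=+1→3*; -5=+1→0
ply 2, O at 3 | -1=-1→2*; -2=-1→1
ply 3, X at 2 | -1=-1→1; -2=+1→0*
ply 4: 0 is terminal -1 (O); from 5 depth 10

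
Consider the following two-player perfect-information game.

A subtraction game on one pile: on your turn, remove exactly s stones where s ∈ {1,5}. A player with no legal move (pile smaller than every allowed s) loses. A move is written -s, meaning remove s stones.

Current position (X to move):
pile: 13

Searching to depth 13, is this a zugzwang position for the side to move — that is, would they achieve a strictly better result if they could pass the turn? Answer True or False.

zugzwang(13, X) = False

ply 1, X at 13 | -1=+1→12*; -5=+1→8
ply 2, O at 12 | -1=-1→11*; -5=-1→7
ply 3, X at 11 | -1=+1→10*; -5=+1→6
ply 4, O at 10 | -1=-1→9*; -5=-1→5
ply 5, X at 9 | -1=+1→8*; -5=+1→4
ply 6, O at 8 | -1=-1→7*; -5=-1→3
ply 7, X at 7 | -1=+1→6*; -5=+1→2
ply 8, O at 6 | -1=-1→5*; -5=-1→1
ply 9, X at 5 | -1=+1→4*; -5=+1→0
ply 10, O at 4 | -1=-1→3*
ply 11, X at 3 | -1=+1→2*
ply 12, O at 2 | -1=-1→1*
ply 13, X at 1 | -1=+1→0*
ply 14: 0 is terminal -1 (O); from 13 depth 13
pass branch (O moves first from the same position):
  | ply 1, O at 13 | -1=+1→12*; -5=+1→8
  | ply 2, X at 12 | -1=-1→11*; -5=-1→7
  | ply 3, O at 11 | -1=+1→10*; -5=+1→6
  | ply 4, X at 10 | -1=-1→9*; -5=-1→5
  | ply 5, O at 9 | -1=+1→8*; -5=+1→4
  | ply 6, X at 8 | -1=-1→7*; -5=-1→3
  | ply 7, O at 7 | -1=+1→6*; -5=+1→2
  | ply 8, X at 6 | -1=-1→5*; -5=-1→1
  | ply 9, O at 5 | -1=+1→4*; -5=+1→0
  | ply 10, X at 4 | -1=-1→3*
  | ply 11, O at 3 | -1=+1→2*
  | ply 12, X at 2 | -1=-1→1*
  | ply 13, O at 1 | -1=+1→0*
  | ply 14: 0 is terminal -1 (X); from 13 depth 13
X moving scores +1; X passing scores -1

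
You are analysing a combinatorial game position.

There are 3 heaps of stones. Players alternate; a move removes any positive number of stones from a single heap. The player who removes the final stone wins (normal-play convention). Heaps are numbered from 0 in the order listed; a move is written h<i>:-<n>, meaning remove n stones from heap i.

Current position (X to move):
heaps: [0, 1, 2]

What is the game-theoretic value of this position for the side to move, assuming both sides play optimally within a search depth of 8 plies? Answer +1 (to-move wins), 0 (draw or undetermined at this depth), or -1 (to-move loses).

value((0,1,2), X) = +1

ply 1, X at (0,1,2) | h1:-1=-1→(0,0,2); h2:-1=+1→(0,1,1)*; h2:-2=-1→(0,1,0)
ply 2, O at (0,1,1) | h1:-1=-1→(0,0,1)*; h2:-1=-1→(0,1,0)
ply 3, X at (0,0,1) | h2:-1=+1→(0,0,0)*
ply 4: (0,0,0) is terminal -1 (O); from (0,1,2) depth 8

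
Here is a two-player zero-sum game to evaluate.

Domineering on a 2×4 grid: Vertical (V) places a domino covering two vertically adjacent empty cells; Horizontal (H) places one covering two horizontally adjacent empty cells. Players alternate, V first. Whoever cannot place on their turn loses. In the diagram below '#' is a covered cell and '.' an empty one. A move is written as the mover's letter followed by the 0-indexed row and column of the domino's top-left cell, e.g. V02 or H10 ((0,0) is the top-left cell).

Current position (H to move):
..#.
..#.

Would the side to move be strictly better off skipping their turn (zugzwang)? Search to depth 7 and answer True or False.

ply 1, H at ..#./..#. | H00=+1→###./..#.*; H10=+1→..#./###.
ply 2, V at ###./..#. | V03=-1→####/..##*
ply 3, H at ####/..## | H10=+1→####/####*
ply 4: ####/#### is terminal -1 (V); from ..#./..#. depth 7
if H skipped the turn, V would face:
~ ply 1, V at ..#./..#. | V00=+1→#.#./#.#.*; V01=+1→.##./.##.; V03=-1→..##/..##
~ ply 2: #.#./#.#. is terminal -1 (H); from ..#./..#. depth 7
compare (H): move=+1 vs pass=-1

zugzwang(..#./..#., H) = False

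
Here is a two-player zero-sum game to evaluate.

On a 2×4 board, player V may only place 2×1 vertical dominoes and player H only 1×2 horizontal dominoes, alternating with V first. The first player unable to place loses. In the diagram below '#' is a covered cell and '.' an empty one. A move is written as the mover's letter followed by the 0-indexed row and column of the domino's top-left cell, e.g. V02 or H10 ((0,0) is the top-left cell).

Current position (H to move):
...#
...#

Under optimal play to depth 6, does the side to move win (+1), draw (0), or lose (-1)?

ply 1, H at ...#/...# | H00=+1→##.#/...#*; H01=+1→.###/...#; H10=+1→...#/##.#; H11=+1→...#/.###
ply 2, V at ##.#/...# | V02=-1→####/..##*
ply 3, H at ####/..## | H10=+1→####/####*
ply 4: ####/#### is terminal -1 (V); from ...#/...# depth 6

value(...#/...#, H) = +1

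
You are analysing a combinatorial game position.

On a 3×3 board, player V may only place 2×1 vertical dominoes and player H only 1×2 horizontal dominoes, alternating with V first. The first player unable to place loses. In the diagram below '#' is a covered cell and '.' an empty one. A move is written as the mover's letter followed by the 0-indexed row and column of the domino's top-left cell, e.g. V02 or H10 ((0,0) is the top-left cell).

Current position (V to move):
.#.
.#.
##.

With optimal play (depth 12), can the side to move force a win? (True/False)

ply 1, V at .#./.#./##. | V00=+1→##./##./##.*; V02=+1→.##/.##/##.; V12=+1→.#./.##/###
ply 2: ##./##./##. is terminal -1 (H); from .#./.#./##. depth 12

V winning at [.#./.#./##.]: True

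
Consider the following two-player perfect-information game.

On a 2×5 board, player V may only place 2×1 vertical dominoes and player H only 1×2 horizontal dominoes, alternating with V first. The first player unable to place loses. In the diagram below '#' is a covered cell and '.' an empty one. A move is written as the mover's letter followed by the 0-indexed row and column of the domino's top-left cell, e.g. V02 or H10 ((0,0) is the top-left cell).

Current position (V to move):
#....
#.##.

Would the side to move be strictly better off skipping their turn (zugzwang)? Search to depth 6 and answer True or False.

p1 V@[#..../#.##.]: V01[##.../####.]-1* V04[#...#/#.###]-1
p2 H@[##.../####.]: H02[####./####.]-1 H03[##.##/####.]+1*
p3 V@[##.##/####.] terminal -1; root [#..../#.##.] d6
suppose V passes — search the same position with H to move:
pass> p1 H@[#..../#.##.]: H01[###../#.##.]-1* H02[#.##./#.##.]-1 H03[#..##/#.##.]-1
pass> p2 V@[###../#.##.]: V04[###.#/#.###]+1*
pass> p3 H@[###.#/#.###] terminal -1; root [#..../#.##.] d6
for V: play -1, pass +1

zugzwang(#..../#.##., V) = True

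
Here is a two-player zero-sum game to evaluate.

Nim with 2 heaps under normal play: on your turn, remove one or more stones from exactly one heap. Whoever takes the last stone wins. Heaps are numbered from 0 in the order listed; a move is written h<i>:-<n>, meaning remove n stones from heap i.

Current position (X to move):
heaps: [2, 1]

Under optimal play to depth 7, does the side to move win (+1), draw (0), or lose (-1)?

p1 X@[(2,1)]: h0:-1[(1,1)]+1* h0:-2[(0,1)]-1 h1:-1[(2,0)]-1
p2 O@[(1,1)]: h0:-1[(0,1)]-1* h1:-1[(1,0)]-1
p3 X@[(0,1)]: h1:-1[(0,0)]+1*
p4 O@[(0,0)] terminal -1; root [(2,1)] d7

value((2,1), X) = +1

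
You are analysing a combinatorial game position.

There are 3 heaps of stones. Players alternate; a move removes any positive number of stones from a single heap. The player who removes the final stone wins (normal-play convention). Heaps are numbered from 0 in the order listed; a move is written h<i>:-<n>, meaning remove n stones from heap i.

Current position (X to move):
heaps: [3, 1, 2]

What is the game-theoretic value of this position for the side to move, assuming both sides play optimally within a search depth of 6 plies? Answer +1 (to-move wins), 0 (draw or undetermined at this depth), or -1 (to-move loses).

[(3,1,2)] X move#1: h0:-1:-1/(2,1,2)*, h0:-2:-1/(1,1,2), h0:-3:-1/(0,1,2), h1:-1:-1/(3,0,2), h2:-1:-1/(3,1,1), h2:-2:-1/(3,1,0)
[(2,1,2)] O move#2: h0:-1:-1/(1,1,2), h0:-2:-1/(0,1,2), h1:-1:+1/(2,0,2)*, h2:-1:-1/(2,1,1), h2:-2:-1/(2,1,0)
[(2,0,2)] X move#3: h0:-1:-1/(1,0,2)*, h0:-2:-1/(0,0,2), h2:-1:-1/(2,0,1), h2:-2:-1/(2,0,0)
[(1,0,2)] O move#4: h0:-1:-1/(0,0,2), h2:-1:+1/(1,0,1)*, h2:-2:-1/(1,0,0)
[(1,0,1)] X move#5: h0:-1:-1/(0,0,1)*, h2:-1:-1/(1,0,0)
[(0,0,1)] O move#6: h2:-1:+1/(0,0,0)*
[(0,0,0)] end (terminal -1, X#7); searched (3,1,2) to 6

value((3,1,2), X) = -1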